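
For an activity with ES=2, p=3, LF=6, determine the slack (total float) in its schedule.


EF = ES + duration = 2 + 3 = 5
LS = LF - duration = 6 - 3 = 3
Total Float = LF - EF = 6 - 5
(or LS - ES = 3 - 2)
= 1


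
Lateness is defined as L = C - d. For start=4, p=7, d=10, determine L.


Completion = 4 + 7 = 11
Lateness = C - d = 11 - 10
= 1


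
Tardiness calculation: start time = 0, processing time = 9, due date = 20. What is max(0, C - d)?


Completion = start + processing = 0 + 9 = 9
Tardiness = max(0, C - d) = max(0, 9 - 20)
= max(0, -11)
= 0


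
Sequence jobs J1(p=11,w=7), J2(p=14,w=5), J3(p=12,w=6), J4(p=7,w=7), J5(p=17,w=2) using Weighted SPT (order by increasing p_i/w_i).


WSPT (Smith's rule): sort by p/w ascending
  J4: p/w = 7/7 = 1.000
  J1: p/w = 11/7 = 1.571
  J3: p/w = 12/6 = 2.000
  J2: p/w = 14/5 = 2.800
  J5: p/w = 17/2 = 8.500
Order: J4 → J1 → J3 → J2 → J5


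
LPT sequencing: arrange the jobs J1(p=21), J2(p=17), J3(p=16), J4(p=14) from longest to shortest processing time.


LPT: sort by longest processing time first
  J1: p=21
  J2: p=17
  J3: p=16
  J4: p=14
Order: J1 → J2 → J3 → J4


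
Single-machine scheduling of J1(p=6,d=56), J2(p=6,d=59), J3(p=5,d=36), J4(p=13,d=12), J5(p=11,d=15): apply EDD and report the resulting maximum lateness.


EDD order: J4 → J5 → J3 → J1 → J2
Completion and lateness:
  J4: C=13, d=12, L=13-12=1
  J5: C=24, d=15, L=24-15=9
  J3: C=29, d=36, L=29-36=-7
  J1: C=35, d=56, L=35-56=-21
  J2: C=41, d=59, L=41-59=-18
Lmax = max(1, 9, -7, -21, -18)
= 9


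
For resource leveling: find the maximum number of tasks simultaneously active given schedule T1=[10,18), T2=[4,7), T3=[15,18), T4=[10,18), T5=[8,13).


Check each time point for overlaps:
  t=10: 3 tasks active (T1, T4, T5)
Max concurrent = 3


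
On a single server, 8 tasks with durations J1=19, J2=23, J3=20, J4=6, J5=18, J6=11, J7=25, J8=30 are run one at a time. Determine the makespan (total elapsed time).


Sequential makespan: sum all processing times
= 19 + 23 + 20 + 6 + 18 + 11 + 25 + 30
= 152 time units


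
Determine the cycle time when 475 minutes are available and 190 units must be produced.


Cycle time = available time / demand
= 475 / 190
= 2.50 min/unit


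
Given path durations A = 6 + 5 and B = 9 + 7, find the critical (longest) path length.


Path A: 6 + 5 = 11
Path B: 9 + 7 = 16
Critical path = longest = max(11, 16)
= 16 (Path B)


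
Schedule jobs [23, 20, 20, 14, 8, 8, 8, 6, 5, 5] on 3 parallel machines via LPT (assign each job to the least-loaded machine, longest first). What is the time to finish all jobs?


Jobs (LPT sorted): [23, 20, 20, 14, 8, 8, 8, 6, 5, 5]
Machines: 3
  J=23 → Machine 1 (load: 0+23=23)
  J=20 → Machine 2 (load: 0+20=20)
  J=20 → Machine 3 (load: 0+20=20)
  J=14 → Machine 2 (load: 20+14=34)
  J=8 → Machine 3 (load: 20+8=28)
  J=8 → Machine 1 (load: 23+8=31)
  J=8 → Machine 3 (load: 28+8=36)
  J=6 → Machine 1 (load: 31+6=37)
  J=5 → Machine 2 (load: 34+5=39)
  J=5 → Machine 3 (load: 36+5=41)
Machine loads: [37, 39, 41]
Makespan = max = 41 time units


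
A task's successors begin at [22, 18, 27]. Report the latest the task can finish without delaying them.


LF = min of all successor start times
Successors start at: [22, 18, 27]
LF = min(22, 18, 27)
= 18


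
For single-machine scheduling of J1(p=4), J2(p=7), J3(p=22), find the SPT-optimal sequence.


SPT: sort by shortest processing time
  J1: p=4
  J2: p=7
  J3: p=22
Order: J1 → J2 → J3


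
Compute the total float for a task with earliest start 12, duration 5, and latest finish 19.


EF = ES + duration = 12 + 5 = 17
LS = LF - duration = 19 - 5 = 14
Total Float = LF - EF = 19 - 17
(or LS - ES = 14 - 12)
= 2


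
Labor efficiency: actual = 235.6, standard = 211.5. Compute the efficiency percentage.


Efficiency = (actual / standard) × 100
= (235.6 / 211.5) × 100
= 111.4%


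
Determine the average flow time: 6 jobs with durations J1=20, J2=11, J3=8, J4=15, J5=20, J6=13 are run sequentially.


Completion times:
  J1: completes at 20
  J2: completes at 31
  J3: completes at 39
  J4: completes at 54
  J5: completes at 74
  J6: completes at 87
Sum = 305
Average = 305/6
= 50.83


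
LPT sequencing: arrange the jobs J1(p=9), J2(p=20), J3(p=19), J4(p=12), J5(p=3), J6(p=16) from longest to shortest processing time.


LPT: sort by longest processing time first
  J2: p=20
  J3: p=19
  J6: p=16
  J4: p=12
  J1: p=9
  J5: p=3
Order: J2 → J3 → J6 → J4 → J1 → J5


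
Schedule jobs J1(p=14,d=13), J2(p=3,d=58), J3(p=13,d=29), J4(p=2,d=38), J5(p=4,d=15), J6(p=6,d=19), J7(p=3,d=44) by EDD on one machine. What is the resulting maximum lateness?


EDD order: J1 → J5 → J6 → J3 → J4 → J7 → J2
Completion and lateness:
  J1: C=14, d=13, L=14-13=1
  J5: C=18, d=15, L=18-15=3
  J6: C=24, d=19, L=24-19=5
  J3: C=37, d=29, L=37-29=8
  J4: C=39, d=38, L=39-38=1
  J7: C=42, d=44, L=42-44=-2
  J2: C=45, d=58, L=45-58=-13
Lmax = max(1, 3, 5, 8, 1, -2, -13)
= 8


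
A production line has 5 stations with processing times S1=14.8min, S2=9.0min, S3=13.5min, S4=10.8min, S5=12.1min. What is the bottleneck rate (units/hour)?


Bottleneck = longest station time
Station times: [14.8, 9.0, 13.5, 10.8, 12.1]
Max = 14.8 min
Rate = 60 / 14.8
= 4.05 units/hour (bottleneck: 14.8min)


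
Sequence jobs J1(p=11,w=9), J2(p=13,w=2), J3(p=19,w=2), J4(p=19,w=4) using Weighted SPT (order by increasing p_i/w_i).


WSPT (Smith's rule): sort by p/w ascending
  J1: p/w = 11/9 = 1.222
  J4: p/w = 19/4 = 4.750
  J2: p/w = 13/2 = 6.500
  J3: p/w = 19/2 = 9.500
Order: J1 → J4 → J2 → J3


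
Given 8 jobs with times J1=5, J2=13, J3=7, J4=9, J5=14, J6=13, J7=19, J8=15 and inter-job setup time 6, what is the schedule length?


Makespan = Σ processing + (n-1) × setup
= (5 + 13 + 7 + 9 + 14 + 13 + 19 + 15) + (8-1)×6
= 95 + 42
= 137 time units


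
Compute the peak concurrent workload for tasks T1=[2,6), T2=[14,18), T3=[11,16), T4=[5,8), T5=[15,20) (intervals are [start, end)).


Check each time point for overlaps:
  t=15: 3 tasks active (T2, T3, T5)
Max concurrent = 3


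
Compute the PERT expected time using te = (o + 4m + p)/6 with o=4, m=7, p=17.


te = (o + 4m + p) / 6
= (4 + 4×7 + 17) / 6
= (4 + 28 + 17) / 6
= 49 / 6
= 8.17


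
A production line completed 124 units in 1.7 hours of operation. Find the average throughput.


Throughput = units / time
= 124 / 1.7
= 72.9 units/hour


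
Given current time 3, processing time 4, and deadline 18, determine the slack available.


Slack = due - current_time - processing
= 18 - 3 - 4
= 11


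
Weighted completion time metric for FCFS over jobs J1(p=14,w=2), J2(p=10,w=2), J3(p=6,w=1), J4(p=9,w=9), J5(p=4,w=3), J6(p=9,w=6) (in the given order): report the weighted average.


Completion times:
  J1: C=14, w×C=2×14=28
  J2: C=24, w×C=2×24=48
  J3: C=30, w×C=1×30=30
  J4: C=39, w×C=9×39=351
  J5: C=43, w×C=3×43=129
  J6: C=52, w×C=6×52=312
Sum w×C = 898
Sum w = 23
Weighted avg = 898/23
= 39.04


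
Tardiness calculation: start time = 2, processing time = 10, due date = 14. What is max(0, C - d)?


Completion = start + processing = 2 + 10 = 12
Tardiness = max(0, C - d) = max(0, 12 - 14)
= max(0, -2)
= 0


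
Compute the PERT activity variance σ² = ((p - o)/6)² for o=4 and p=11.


σ² = ((p - o) / 6)² = (p - o)² / 36
= (11 - 4)² / 36
= 7² / 36
= 49 / 36
= 1.3611


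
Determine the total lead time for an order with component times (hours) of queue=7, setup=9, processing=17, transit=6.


Lead time = queue + setup + processing + transit
= 7 + 9 + 17 + 6
= 39 hours


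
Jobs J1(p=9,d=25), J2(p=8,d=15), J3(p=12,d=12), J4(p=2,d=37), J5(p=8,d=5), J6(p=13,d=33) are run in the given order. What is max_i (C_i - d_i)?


Lateness per job (L = C - d):
  J1: C=9, d=25, L=-16
  J2: C=17, d=15, L=2
  J3: C=29, d=12, L=17
  J4: C=31, d=37, L=-6
  J5: C=39, d=5, L=34
  J6: C=52, d=33, L=19
Lmax = max(-16, 2, 17, -6, 34, 19)
= 34


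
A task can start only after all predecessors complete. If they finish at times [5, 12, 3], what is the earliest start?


ES = max of all predecessor completion times
Predecessors: [5, 12, 3]
ES = max(5, 12, 3)
= 12


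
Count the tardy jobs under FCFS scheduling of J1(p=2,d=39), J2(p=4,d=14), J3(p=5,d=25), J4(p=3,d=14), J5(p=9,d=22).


Completion vs due date:
  J1: C=2, d=39 → on time
  J2: C=6, d=14 → on time
  J3: C=11, d=25 → on time
  J4: C=14, d=14 → on time
  J5: C=23, d=22 → TARDY
Tardy jobs: J5
Count = 1


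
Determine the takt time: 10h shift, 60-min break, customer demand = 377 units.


Available = 10×60 - 60 = 540 min
Takt time = 540 / 377
= 1.43 min/unit


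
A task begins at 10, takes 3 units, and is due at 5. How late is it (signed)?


Completion = 10 + 3 = 13
Lateness = C - d = 13 - 5
= 8


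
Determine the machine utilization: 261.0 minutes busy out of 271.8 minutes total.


Utilization = busy / total × 100
= 261.0 / 271.8 × 100
= 96.0%


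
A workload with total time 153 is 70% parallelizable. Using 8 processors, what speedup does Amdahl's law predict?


Amdahl's law: T_p = T × ((1-p) + p/N)
= 153 × ((1-0.7) + 0.7/8)
= 153 × (0.30 + 0.0875)
= 153 × 0.3875
= 59.29
Speedup = 153/59.29
= 2.58×


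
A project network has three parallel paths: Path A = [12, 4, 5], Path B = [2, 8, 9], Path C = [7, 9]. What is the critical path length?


Path A: 12 + 4 + 5 = 21
Path B: 2 + 8 + 9 = 19
Path C: 7 + 9 = 16
Critical path = longest = max(21, 19, 16)
= 21 (Path A)


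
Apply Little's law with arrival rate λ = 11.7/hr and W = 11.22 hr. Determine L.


Little's law: L = λ × W
= 11.7 × 11.22
= 131.27


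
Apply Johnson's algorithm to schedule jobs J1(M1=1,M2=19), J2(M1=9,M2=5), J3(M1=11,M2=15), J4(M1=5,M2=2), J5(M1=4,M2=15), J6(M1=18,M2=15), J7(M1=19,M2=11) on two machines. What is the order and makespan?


Johnson's rule:
Group 1 (M1≤M2, sort by M1): ['J1', 'J5', 'J3']
Group 2 (M1>M2, sort desc M2): ['J6', 'J7', 'J2', 'J4']
Sequence: J1 → J5 → J3 → J6 → J7 → J2 → J4
Makespan calculation:
  J1: M1 done=1, M2 done=20
  J5: M1 done=5, M2 done=35
  J3: M1 done=16, M2 done=50
  J6: M1 done=34, M2 done=65
  J7: M1 done=53, M2 done=76
  J2: M1 done=62, M2 done=81
  J4: M1 done=67, M2 done=83
= Sequence: J1 → J5 → J3 → J6 → J7 → J2 → J4, Makespan: 83


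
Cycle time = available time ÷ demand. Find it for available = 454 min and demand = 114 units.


Cycle time = available time / demand
= 454 / 114
= 3.98 min/unit


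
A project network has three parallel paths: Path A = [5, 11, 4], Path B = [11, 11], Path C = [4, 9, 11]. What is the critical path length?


Path A: 5 + 11 + 4 = 20
Path B: 11 + 11 = 22
Path C: 4 + 9 + 11 = 24
Critical path = longest = max(20, 22, 24)
= 24 (Path C)


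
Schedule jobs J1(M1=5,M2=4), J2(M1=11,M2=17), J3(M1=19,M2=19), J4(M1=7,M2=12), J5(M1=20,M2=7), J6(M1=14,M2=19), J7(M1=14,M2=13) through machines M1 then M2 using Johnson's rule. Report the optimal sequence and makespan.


Johnson's rule:
Group 1 (M1≤M2, sort by M1): ['J4', 'J2', 'J6', 'J3']
Group 2 (M1>M2, sort desc M2): ['J7', 'J5', 'J1']
Sequence: J4 → J2 → J6 → J3 → J7 → J5 → J1
Makespan calculation:
  J4: M1 done=7, M2 done=19
  J2: M1 done=18, M2 done=36
  J6: M1 done=32, M2 done=55
  J3: M1 done=51, M2 done=74
  J7: M1 done=65, M2 done=87
  J5: M1 done=85, M2 done=94
  J1: M1 done=90, M2 done=98
= Sequence: J4 → J2 → J6 → J3 → J7 → J5 → J1, Makespan: 98


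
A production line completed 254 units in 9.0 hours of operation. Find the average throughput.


Throughput = units / time
= 254 / 9.0
= 28.2 units/hour


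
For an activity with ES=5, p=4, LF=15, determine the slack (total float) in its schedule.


EF = ES + duration = 5 + 4 = 9
LS = LF - duration = 15 - 4 = 11
Total Float = LF - EF = 15 - 9
(or LS - ES = 11 - 5)
= 6


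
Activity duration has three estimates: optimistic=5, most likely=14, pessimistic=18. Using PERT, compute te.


te = (o + 4m + p) / 6
= (5 + 4×14 + 18) / 6
= (5 + 56 + 18) / 6
= 79 / 6
= 13.17


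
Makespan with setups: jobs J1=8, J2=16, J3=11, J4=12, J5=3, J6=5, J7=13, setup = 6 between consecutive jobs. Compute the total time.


Makespan = Σ processing + (n-1) × setup
= (8 + 16 + 11 + 12 + 3 + 5 + 13) + (7-1)×6
= 68 + 36
= 104 time units


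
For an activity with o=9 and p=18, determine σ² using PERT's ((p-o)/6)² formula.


σ² = ((p - o) / 6)² = (p - o)² / 36
= (18 - 9)² / 36
= 9² / 36
= 81 / 36
= 2.2500


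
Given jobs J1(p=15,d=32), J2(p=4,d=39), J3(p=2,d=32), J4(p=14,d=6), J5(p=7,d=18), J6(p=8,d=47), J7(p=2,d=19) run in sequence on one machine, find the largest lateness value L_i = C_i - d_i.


Lateness per job (L = C - d):
  J1: C=15, d=32, L=-17
  J2: C=19, d=39, L=-20
  J3: C=21, d=32, L=-11
  J4: C=35, d=6, L=29
  J5: C=42, d=18, L=24
  J6: C=50, d=47, L=3
  J7: C=52, d=19, L=33
Lmax = max(-17, -20, -11, 29, 24, 3, 33)
= 33


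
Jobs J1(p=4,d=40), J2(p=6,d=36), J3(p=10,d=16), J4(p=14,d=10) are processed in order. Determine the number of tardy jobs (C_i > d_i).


Completion vs due date:
  J1: C=4, d=40 → on time
  J2: C=10, d=36 → on time
  J3: C=20, d=16 → TARDY
  J4: C=34, d=10 → TARDY
Tardy jobs: J3, J4
Count = 2


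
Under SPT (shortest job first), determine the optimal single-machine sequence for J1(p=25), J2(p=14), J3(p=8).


SPT: sort by shortest processing time
  J3: p=8
  J2: p=14
  J1: p=25
Order: J3 → J2 → J1


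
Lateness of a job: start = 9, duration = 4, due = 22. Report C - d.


Completion = 9 + 4 = 13
Lateness = C - d = 13 - 22
= -9


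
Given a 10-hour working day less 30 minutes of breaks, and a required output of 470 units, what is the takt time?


Available = 10×60 - 30 = 570 min
Takt time = 570 / 470
= 1.21 min/unit


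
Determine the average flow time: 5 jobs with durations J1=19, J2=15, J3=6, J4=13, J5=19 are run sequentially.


Completion times:
  J1: completes at 19
  J2: completes at 34
  J3: completes at 40
  J4: completes at 53
  J5: completes at 72
Sum = 218
Average = 218/5
= 43.60


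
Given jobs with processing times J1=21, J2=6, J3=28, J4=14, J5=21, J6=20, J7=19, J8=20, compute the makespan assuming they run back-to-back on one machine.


Sequential makespan: sum all processing times
= 21 + 6 + 28 + 14 + 21 + 20 + 19 + 20
= 149 time units


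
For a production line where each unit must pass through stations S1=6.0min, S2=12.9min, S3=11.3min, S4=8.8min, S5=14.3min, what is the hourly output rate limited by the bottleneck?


Bottleneck = longest station time
Station times: [6.0, 12.9, 11.3, 8.8, 14.3]
Max = 14.3 min
Rate = 60 / 14.3
= 4.20 units/hour (bottleneck: 14.3min)


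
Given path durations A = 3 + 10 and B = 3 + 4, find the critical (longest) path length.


Path A: 3 + 10 = 13
Path B: 3 + 4 = 7
Critical path = longest = max(13, 7)
= 13 (Path A)


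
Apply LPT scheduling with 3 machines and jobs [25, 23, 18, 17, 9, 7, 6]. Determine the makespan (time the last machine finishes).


Jobs (LPT sorted): [25, 23, 18, 17, 9, 7, 6]
Machines: 3
  J=25 → Machine 1 (load: 0+25=25)
  J=23 → Machine 2 (load: 0+23=23)
  J=18 → Machine 3 (load: 0+18=18)
  J=17 → Machine 3 (load: 18+17=35)
  J=9 → Machine 2 (load: 23+9=32)
  J=7 → Machine 1 (load: 25+7=32)
  J=6 → Machine 1 (load: 32+6=38)
Machine loads: [38, 32, 35]
Makespan = max = 38 time units


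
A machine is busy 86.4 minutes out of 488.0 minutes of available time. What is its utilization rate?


Utilization = busy / total × 100
= 86.4 / 488.0 × 100
= 17.7%


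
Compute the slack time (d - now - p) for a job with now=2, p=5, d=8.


Slack = due - current_time - processing
= 8 - 2 - 5
= 1


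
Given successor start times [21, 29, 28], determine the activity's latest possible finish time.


LF = min of all successor start times
Successors start at: [21, 29, 28]
LF = min(21, 29, 28)
= 21


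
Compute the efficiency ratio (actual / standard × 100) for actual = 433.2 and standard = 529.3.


Efficiency = (actual / standard) × 100
= (433.2 / 529.3) × 100
= 81.8%


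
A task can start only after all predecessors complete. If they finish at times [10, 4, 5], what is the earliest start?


ES = max of all predecessor completion times
Predecessors: [10, 4, 5]
ES = max(10, 4, 5)
= 10


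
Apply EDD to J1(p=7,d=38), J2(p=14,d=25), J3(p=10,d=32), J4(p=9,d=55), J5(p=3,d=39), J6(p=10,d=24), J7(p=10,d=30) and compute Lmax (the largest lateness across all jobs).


EDD order: J6 → J2 → J7 → J3 → J1 → J5 → J4
Completion and lateness:
  J6: C=10, d=24, L=10-24=-14
  J2: C=24, d=25, L=24-25=-1
  J7: C=34, d=30, L=34-30=4
  J3: C=44, d=32, L=44-32=12
  J1: C=51, d=38, L=51-38=13
  J5: C=54, d=39, L=54-39=15
  J4: C=63, d=55, L=63-55=8
Lmax = max(-14, -1, 4, 12, 13, 15, 8)
= 15


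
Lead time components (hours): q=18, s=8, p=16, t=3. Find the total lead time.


Lead time = queue + setup + processing + transit
= 18 + 8 + 16 + 3
= 45 hours


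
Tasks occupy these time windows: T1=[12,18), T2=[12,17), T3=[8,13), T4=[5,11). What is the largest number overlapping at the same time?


Check each time point for overlaps:
  t=12: 3 tasks active (T1, T2, T3)
Max concurrent = 3


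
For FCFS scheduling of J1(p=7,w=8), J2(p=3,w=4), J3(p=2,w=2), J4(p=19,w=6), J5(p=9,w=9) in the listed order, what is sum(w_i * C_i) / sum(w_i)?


Completion times:
  J1: C=7, w×C=8×7=56
  J2: C=10, w×C=4×10=40
  J3: C=12, w×C=2×12=24
  J4: C=31, w×C=6×31=186
  J5: C=40, w×C=9×40=360
Sum w×C = 666
Sum w = 29
Weighted avg = 666/29
= 22.97


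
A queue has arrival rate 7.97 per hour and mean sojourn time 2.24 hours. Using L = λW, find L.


Little's law: L = λ × W
= 7.97 × 2.24
= 17.85


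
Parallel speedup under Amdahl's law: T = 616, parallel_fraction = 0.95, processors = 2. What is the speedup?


Amdahl's law: T_p = T × ((1-p) + p/N)
= 616 × ((1-0.95) + 0.95/2)
= 616 × (0.05 + 0.4750)
= 616 × 0.5250
= 323.40
Speedup = 616/323.40
= 1.90×


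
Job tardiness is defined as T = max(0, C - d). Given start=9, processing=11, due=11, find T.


Completion = start + processing = 9 + 11 = 20
Tardiness = max(0, C - d) = max(0, 20 - 11)
= max(0, 9)
= 9


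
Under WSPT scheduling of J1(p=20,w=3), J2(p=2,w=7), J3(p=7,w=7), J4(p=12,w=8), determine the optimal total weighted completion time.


WSPT order (by p/w): J2 → J3 → J4 → J1
  J2: C=2, w·C=7×2=14
  J3: C=9, w·C=7×9=63
  J4: C=21, w·C=8×21=168
  J1: C=41, w·C=3×41=123
Σ w·C = 368
= 368


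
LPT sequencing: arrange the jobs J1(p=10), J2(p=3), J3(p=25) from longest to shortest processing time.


LPT: sort by longest processing time first
  J3: p=25
  J1: p=10
  J2: p=3
Order: J3 → J1 → J2


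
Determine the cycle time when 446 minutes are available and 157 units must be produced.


Cycle time = available time / demand
= 446 / 157
= 2.84 min/unit


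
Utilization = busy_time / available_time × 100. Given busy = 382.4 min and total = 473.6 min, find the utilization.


Utilization = busy / total × 100
= 382.4 / 473.6 × 100
= 80.7%


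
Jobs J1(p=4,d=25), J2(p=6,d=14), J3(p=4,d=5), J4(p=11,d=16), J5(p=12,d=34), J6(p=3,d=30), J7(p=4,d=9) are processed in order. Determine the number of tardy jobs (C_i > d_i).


Completion vs due date:
  J1: C=4, d=25 → on time
  J2: C=10, d=14 → on time
  J3: C=14, d=5 → TARDY
  J4: C=25, d=16 → TARDY
  J5: C=37, d=34 → TARDY
  J6: C=40, d=30 → TARDY
  J7: C=44, d=9 → TARDY
Tardy jobs: J3, J4, J5, J6, J7
Count = 5


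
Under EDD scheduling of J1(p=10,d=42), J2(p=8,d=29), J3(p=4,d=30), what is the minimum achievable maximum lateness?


EDD order: J2 → J3 → J1
Completion and lateness:
  J2: C=8, d=29, L=8-29=-21
  J3: C=12, d=30, L=12-30=-18
  J1: C=22, d=42, L=22-42=-20
Lmax = max(-21, -18, -20)
= -18


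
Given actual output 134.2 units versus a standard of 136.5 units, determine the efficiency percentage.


Efficiency = (actual / standard) × 100
= (134.2 / 136.5) × 100
= 98.3%


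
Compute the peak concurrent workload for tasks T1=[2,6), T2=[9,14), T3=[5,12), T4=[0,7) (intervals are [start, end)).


Check each time point for overlaps:
  t=5: 3 tasks active (T1, T3, T4)
Max concurrent = 3


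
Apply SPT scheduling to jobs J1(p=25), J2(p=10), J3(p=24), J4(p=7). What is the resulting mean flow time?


SPT order: J4 → J2 → J3 → J1
Completion times:
  J4: C=7
  J2: C=17
  J3: C=41
  J1: C=66
Sum = 131, n = 4
Mean flow = 131/4
= 32.75


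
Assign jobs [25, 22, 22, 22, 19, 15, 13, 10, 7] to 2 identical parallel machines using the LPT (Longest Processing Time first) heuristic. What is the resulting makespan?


Jobs (LPT sorted): [25, 22, 22, 22, 19, 15, 13, 10, 7]
Machines: 2
  J=25 → Machine 1 (load: 0+25=25)
  J=22 → Machine 2 (load: 0+22=22)
  J=22 → Machine 2 (load: 22+22=44)
  J=22 → Machine 1 (load: 25+22=47)
  J=19 → Machine 2 (load: 44+19=63)
  J=15 → Machine 1 (load: 47+15=62)
  J=13 → Machine 1 (load: 62+13=75)
  J=10 → Machine 2 (load: 63+10=73)
  J=7 → Machine 2 (load: 73+7=80)
Machine loads: [75, 80]
Makespan = max = 80 time units


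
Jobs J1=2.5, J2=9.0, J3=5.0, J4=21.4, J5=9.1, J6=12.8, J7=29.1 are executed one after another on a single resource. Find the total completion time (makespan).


Sequential makespan: sum all processing times
= 2.5 + 9.0 + 5.0 + 21.4 + 9.1 + 12.8 + 29.1
= 88.9 time units


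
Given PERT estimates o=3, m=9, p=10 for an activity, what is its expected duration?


te = (o + 4m + p) / 6
= (3 + 4×9 + 10) / 6
= (3 + 36 + 10) / 6
= 49 / 6
= 8.17


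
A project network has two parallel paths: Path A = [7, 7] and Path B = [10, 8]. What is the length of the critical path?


Path A: 7 + 7 = 14
Path B: 10 + 8 = 18
Critical path = longest = max(14, 18)
= 18 (Path B)


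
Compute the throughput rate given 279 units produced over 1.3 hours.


Throughput = units / time
= 279 / 1.3
= 214.6 units/hour


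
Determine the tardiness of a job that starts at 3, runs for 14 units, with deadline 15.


Completion = start + processing = 3 + 14 = 17
Tardiness = max(0, C - d) = max(0, 17 - 15)
= max(0, 2)
= 2


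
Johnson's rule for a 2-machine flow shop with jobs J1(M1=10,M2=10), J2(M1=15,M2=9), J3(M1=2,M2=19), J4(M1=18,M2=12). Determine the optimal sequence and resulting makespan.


Johnson's rule:
Group 1 (M1≤M2, sort by M1): ['J3', 'J1']
Group 2 (M1>M2, sort desc M2): ['J4', 'J2']
Sequence: J3 → J1 → J4 → J2
Makespan calculation:
  J3: M1 done=2, M2 done=21
  J1: M1 done=12, M2 done=31
  J4: M1 done=30, M2 done=43
  J2: M1 done=45, M2 done=54
= Sequence: J3 → J1 → J4 → J2, Makespan: 54


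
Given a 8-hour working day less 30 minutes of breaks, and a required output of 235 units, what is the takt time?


Available = 8×60 - 30 = 450 min
Takt time = 450 / 235
= 1.91 min/unit


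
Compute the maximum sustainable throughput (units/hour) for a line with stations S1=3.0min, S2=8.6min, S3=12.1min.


Bottleneck = longest station time
Station times: [3.0, 8.6, 12.1]
Max = 12.1 min
Rate = 60 / 12.1
= 4.96 units/hour (bottleneck: 12.1min)


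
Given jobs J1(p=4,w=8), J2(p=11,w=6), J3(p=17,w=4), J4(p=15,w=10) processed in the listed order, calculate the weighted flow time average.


Completion times:
  J1: C=4, w×C=8×4=32
  J2: C=15, w×C=6×15=90
  J3: C=32, w×C=4×32=128
  J4: C=47, w×C=10×47=470
Sum w×C = 720
Sum w = 28
Weighted avg = 720/28
= 25.71


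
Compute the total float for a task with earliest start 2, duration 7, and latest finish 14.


EF = ES + duration = 2 + 7 = 9
LS = LF - duration = 14 - 7 = 7
Total Float = LF - EF = 14 - 9
(or LS - ES = 7 - 2)
= 5


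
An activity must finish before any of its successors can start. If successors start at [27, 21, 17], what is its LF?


LF = min of all successor start times
Successors start at: [27, 21, 17]
LF = min(27, 21, 17)
= 17


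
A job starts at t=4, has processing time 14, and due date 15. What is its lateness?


Completion = 4 + 14 = 18
Lateness = C - d = 18 - 15
= 3


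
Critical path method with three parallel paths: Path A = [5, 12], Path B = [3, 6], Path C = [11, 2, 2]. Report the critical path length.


Path A: 5 + 12 = 17
Path B: 3 + 6 = 9
Path C: 11 + 2 + 2 = 15
Critical path = longest = max(17, 9, 15)
= 17 (Path A)


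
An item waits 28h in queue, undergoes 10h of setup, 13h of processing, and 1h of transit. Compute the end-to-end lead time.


Lead time = queue + setup + processing + transit
= 28 + 10 + 13 + 1
= 52 hours


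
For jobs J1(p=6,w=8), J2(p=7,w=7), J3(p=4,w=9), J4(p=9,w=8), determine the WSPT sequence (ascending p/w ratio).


WSPT (Smith's rule): sort by p/w ascending
  J3: p/w = 4/9 = 0.444
  J1: p/w = 6/8 = 0.750
  J2: p/w = 7/7 = 1.000
  J4: p/w = 9/8 = 1.125
Order: J3 → J1 → J2 → J4


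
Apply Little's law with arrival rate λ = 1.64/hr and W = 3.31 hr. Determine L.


Little's law: L = λ × W
= 1.64 × 3.31
= 5.43


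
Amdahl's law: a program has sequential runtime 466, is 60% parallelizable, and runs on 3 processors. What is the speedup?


Amdahl's law: T_p = T × ((1-p) + p/N)
= 466 × ((1-0.6) + 0.6/3)
= 466 × (0.40 + 0.2000)
= 466 × 0.6000
= 279.60
Speedup = 466/279.60
= 1.67×


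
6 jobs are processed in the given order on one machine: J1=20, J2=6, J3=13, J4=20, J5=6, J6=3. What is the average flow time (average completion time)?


Completion times:
  J1: completes at 20
  J2: completes at 26
  J3: completes at 39
  J4: completes at 59
  J5: completes at 65
  J6: completes at 68
Sum = 277
Average = 277/6
= 46.17


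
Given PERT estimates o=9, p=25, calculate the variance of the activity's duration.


σ² = ((p - o) / 6)² = (p - o)² / 36
= (25 - 9)² / 36
= 16² / 36
= 256 / 36
= 7.1111


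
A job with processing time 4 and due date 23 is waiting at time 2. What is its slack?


Slack = due - current_time - processing
= 23 - 2 - 4
= 17


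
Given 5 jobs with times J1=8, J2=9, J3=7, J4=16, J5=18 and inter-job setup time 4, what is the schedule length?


Makespan = Σ processing + (n-1) × setup
= (8 + 9 + 7 + 16 + 18) + (5-1)×4
= 58 + 16
= 74 time units


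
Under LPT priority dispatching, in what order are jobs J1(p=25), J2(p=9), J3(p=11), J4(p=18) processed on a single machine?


LPT: sort by longest processing time first
  J1: p=25
  J4: p=18
  J3: p=11
  J2: p=9
Order: J1 → J4 → J3 → J2


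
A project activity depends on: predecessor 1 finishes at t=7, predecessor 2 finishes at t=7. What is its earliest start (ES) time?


ES = max of all predecessor completion times
Predecessors: [7, 7]
ES = max(7, 7)
= 7


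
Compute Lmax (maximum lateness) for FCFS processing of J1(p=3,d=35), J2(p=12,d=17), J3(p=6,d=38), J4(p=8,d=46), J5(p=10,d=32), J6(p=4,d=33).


Lateness per job (L = C - d):
  J1: C=3, d=35, L=-32
  J2: C=15, d=17, L=-2
  J3: C=21, d=38, L=-17
  J4: C=29, d=46, L=-17
  J5: C=39, d=32, L=7
  J6: C=43, d=33, L=10
Lmax = max(-32, -2, -17, -17, 7, 10)
= 10


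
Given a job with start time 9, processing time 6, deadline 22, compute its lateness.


Completion = 9 + 6 = 15
Lateness = C - d = 15 - 22
= -7


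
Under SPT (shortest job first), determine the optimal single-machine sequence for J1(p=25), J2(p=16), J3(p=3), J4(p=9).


SPT: sort by shortest processing time
  J3: p=3
  J4: p=9
  J2: p=16
  J1: p=25
Order: J3 → J4 → J2 → J1


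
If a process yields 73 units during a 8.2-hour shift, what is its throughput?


Throughput = units / time
= 73 / 8.2
= 8.9 units/hour


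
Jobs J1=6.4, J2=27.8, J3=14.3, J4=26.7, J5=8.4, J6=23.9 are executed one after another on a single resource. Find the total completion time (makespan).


Sequential makespan: sum all processing times
= 6.4 + 27.8 + 14.3 + 26.7 + 8.4 + 23.9
= 107.5 time units


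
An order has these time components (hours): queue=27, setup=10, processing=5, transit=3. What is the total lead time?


Lead time = queue + setup + processing + transit
= 27 + 10 + 5 + 3
= 45 hours


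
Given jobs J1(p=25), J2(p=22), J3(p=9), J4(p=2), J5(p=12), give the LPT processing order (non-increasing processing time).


LPT: sort by longest processing time first
  J1: p=25
  J2: p=22
  J5: p=12
  J3: p=9
  J4: p=2
Order: J1 → J2 → J5 → J3 → J4


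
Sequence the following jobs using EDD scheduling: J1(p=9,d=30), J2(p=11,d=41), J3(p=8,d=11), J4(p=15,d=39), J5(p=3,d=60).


EDD: sort by earliest due date
  J3: d=11, p=8
  J1: d=30, p=9
  J4: d=39, p=15
  J2: d=41, p=11
  J5: d=60, p=3
Order: J3 → J1 → J4 → J2 → J5


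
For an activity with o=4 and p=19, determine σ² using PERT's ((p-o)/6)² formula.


σ² = ((p - o) / 6)² = (p - o)² / 36
= (19 - 4)² / 36
= 15² / 36
= 225 / 36
= 6.2500


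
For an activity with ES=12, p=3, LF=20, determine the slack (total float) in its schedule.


EF = ES + duration = 12 + 3 = 15
LS = LF - duration = 20 - 3 = 17
Total Float = LF - EF = 20 - 15
(or LS - ES = 17 - 12)
= 5


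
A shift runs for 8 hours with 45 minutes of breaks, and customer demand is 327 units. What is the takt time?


Available = 8×60 - 45 = 435 min
Takt time = 435 / 327
= 1.33 min/unit


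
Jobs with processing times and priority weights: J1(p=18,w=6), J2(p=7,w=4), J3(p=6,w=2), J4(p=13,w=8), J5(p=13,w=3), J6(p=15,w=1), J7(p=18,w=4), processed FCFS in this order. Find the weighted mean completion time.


Completion times:
  J1: C=18, w×C=6×18=108
  J2: C=25, w×C=4×25=100
  J3: C=31, w×C=2×31=62
  J4: C=44, w×C=8×44=352
  J5: C=57, w×C=3×57=171
  J6: C=72, w×C=1×72=72
  J7: C=90, w×C=4×90=360
Sum w×C = 1225
Sum w = 28
Weighted avg = 1225/28
= 43.75


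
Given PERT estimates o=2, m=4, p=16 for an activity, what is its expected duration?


te = (o + 4m + p) / 6
= (2 + 4×4 + 16) / 6
= (2 + 16 + 16) / 6
= 34 / 6
= 5.67


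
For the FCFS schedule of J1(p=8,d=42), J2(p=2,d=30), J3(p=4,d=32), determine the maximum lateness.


Lateness per job (L = C - d):
  J1: C=8, d=42, L=-34
  J2: C=10, d=30, L=-20
  J3: C=14, d=32, L=-18
Lmax = max(-34, -20, -18)
= -18


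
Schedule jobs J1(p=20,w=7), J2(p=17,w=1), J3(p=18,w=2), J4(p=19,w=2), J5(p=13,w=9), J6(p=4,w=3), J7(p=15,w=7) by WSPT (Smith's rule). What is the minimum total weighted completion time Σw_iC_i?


WSPT order (by p/w): J6 → J5 → J7 → J1 → J3 → J4 → J2
  J6: C=4, w·C=3×4=12
  J5: C=17, w·C=9×17=153
  J7: C=32, w·C=7×32=224
  J1: C=52, w·C=7×52=364
  J3: C=70, w·C=2×70=140
  J4: C=89, w·C=2×89=178
  J2: C=106, w·C=1×106=106
Σ w·C = 1177
= 1177


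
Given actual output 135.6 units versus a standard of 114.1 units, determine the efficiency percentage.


Efficiency = (actual / standard) × 100
= (135.6 / 114.1) × 100
= 118.8%


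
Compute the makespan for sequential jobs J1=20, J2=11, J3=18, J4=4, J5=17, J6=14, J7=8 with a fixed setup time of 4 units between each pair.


Makespan = Σ processing + (n-1) × setup
= (20 + 11 + 18 + 4 + 17 + 14 + 8) + (7-1)×4
= 92 + 24
= 116 time units


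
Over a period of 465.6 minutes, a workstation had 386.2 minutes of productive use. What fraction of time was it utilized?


Utilization = busy / total × 100
= 386.2 / 465.6 × 100
= 82.9%


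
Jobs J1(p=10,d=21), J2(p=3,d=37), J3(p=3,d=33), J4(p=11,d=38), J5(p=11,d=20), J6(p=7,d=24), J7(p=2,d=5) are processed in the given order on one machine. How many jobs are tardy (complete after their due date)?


Completion vs due date:
  J1: C=10, d=21 → on time
  J2: C=13, d=37 → on time
  J3: C=16, d=33 → on time
  J4: C=27, d=38 → on time
  J5: C=38, d=20 → TARDY
  J6: C=45, d=24 → TARDY
  J7: C=47, d=5 → TARDY
Tardy jobs: J5, J6, J7
Count = 3


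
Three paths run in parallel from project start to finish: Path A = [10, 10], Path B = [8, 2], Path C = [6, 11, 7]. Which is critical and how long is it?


Path A: 10 + 10 = 20
Path B: 8 + 2 = 10
Path C: 6 + 11 + 7 = 24
Critical path = longest = max(20, 10, 24)
= 24 (Path C)


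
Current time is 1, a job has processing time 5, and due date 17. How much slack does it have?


Slack = due - current_time - processing
= 17 - 1 - 5
= 11


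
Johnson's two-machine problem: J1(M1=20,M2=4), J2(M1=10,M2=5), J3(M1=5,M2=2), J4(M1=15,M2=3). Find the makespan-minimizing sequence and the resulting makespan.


Johnson's rule:
Group 1 (M1≤M2, sort by M1): []
Group 2 (M1>M2, sort desc M2): ['J2', 'J1', 'J4', 'J3']
Sequence: J2 → J1 → J4 → J3
Makespan calculation:
  J2: M1 done=10, M2 done=15
  J1: M1 done=30, M2 done=34
  J4: M1 done=45, M2 done=48
  J3: M1 done=50, M2 done=52
= Sequence: J2 → J1 → J4 → J3, Makespan: 52


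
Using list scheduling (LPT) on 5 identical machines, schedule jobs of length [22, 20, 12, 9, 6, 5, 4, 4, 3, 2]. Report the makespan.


Jobs (LPT sorted): [22, 20, 12, 9, 6, 5, 4, 4, 3, 2]
Machines: 5
  J=22 → Machine 1 (load: 0+22=22)
  J=20 → Machine 2 (load: 0+20=20)
  J=12 → Machine 3 (load: 0+12=12)
  J=9 → Machine 4 (load: 0+9=9)
  J=6 → Machine 5 (load: 0+6=6)
  J=5 → Machine 5 (load: 6+5=11)
  J=4 → Machine 4 (load: 9+4=13)
  J=4 → Machine 5 (load: 11+4=15)
  J=3 → Machine 3 (load: 12+3=15)
  J=2 → Machine 4 (load: 13+2=15)
Machine loads: [22, 20, 15, 15, 15]
Makespan = max = 22 time units


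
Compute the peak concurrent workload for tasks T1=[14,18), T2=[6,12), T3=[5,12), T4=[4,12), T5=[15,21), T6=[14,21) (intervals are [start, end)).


Check each time point for overlaps:
  t=6: 3 tasks active (T2, T3, T4)
Max concurrent = 3


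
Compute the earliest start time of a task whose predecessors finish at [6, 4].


ES = max of all predecessor completion times
Predecessors: [6, 4]
ES = max(6, 4)
= 6


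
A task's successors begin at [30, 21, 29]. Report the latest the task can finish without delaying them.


LF = min of all successor start times
Successors start at: [30, 21, 29]
LF = min(30, 21, 29)
= 21


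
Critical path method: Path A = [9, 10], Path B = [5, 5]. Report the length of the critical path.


Path A: 9 + 10 = 19
Path B: 5 + 5 = 10
Critical path = longest = max(19, 10)
= 19 (Path A)


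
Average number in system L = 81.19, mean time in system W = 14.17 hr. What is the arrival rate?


Little's law: L = λW → λ = L / W
= 81.19 / 14.17
= 5.73 per hour


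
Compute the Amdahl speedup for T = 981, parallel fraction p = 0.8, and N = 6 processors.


Amdahl's law: T_p = T × ((1-p) + p/N)
= 981 × ((1-0.8) + 0.8/6)
= 981 × (0.20 + 0.1333)
= 981 × 0.3333
= 327.00
Speedup = 981/327.00
= 3.00×


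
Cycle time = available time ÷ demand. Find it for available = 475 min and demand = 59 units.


Cycle time = available time / demand
= 475 / 59
= 8.05 min/unit


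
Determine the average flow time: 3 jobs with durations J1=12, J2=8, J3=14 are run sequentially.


Completion times:
  J1: completes at 12
  J2: completes at 20
  J3: completes at 34
Sum = 66
Average = 66/3
= 22.00


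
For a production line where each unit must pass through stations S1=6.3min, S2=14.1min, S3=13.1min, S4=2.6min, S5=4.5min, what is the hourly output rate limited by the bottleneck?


Bottleneck = longest station time
Station times: [6.3, 14.1, 13.1, 2.6, 4.5]
Max = 14.1 min
Rate = 60 / 14.1
= 4.26 units/hour (bottleneck: 14.1min)


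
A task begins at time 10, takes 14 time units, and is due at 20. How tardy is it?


Completion = start + processing = 10 + 14 = 24
Tardiness = max(0, C - d) = max(0, 24 - 20)
= max(0, 4)
= 4


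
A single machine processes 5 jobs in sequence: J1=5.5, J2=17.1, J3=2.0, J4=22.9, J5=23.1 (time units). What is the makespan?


Sequential makespan: sum all processing times
= 5.5 + 17.1 + 2.0 + 22.9 + 23.1
= 70.6 time units


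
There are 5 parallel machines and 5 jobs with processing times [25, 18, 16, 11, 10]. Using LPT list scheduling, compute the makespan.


Jobs (LPT sorted): [25, 18, 16, 11, 10]
Machines: 5
  J=25 → Machine 1 (load: 0+25=25)
  J=18 → Machine 2 (load: 0+18=18)
  J=16 → Machine 3 (load: 0+16=16)
  J=11 → Machine 4 (load: 0+11=11)
  J=10 → Machine 5 (load: 0+10=10)
Machine loads: [25, 18, 16, 11, 10]
Makespan = max = 25 time units


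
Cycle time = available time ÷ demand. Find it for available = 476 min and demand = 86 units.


Cycle time = available time / demand
= 476 / 86
= 5.53 min/unit


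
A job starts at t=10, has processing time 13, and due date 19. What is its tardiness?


Completion = start + processing = 10 + 13 = 23
Tardiness = max(0, C - d) = max(0, 23 - 19)
= max(0, 4)
= 4


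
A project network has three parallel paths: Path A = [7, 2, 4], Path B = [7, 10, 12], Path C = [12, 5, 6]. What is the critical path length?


Path A: 7 + 2 + 4 = 13
Path B: 7 + 10 + 12 = 29
Path C: 12 + 5 + 6 = 23
Critical path = longest = max(13, 29, 23)
= 29 (Path B)


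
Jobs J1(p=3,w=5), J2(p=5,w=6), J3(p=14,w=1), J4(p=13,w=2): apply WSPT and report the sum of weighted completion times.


WSPT order (by p/w): J1 → J2 → J4 → J3
  J1: C=3, w·C=5×3=15
  J2: C=8, w·C=6×8=48
  J4: C=21, w·C=2×21=42
  J3: C=35, w·C=1×35=35
Σ w·C = 140
= 140


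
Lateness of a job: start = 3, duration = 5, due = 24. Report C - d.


Completion = 3 + 5 = 8
Lateness = C - d = 8 - 24
= -16


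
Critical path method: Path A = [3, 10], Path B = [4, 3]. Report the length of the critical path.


Path A: 3 + 10 = 13
Path B: 4 + 3 = 7
Critical path = longest = max(13, 7)
= 13 (Path A)


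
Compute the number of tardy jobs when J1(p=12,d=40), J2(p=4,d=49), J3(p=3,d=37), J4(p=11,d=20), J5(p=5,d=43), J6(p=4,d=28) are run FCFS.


Completion vs due date:
  J1: C=12, d=40 → on time
  J2: C=16, d=49 → on time
  J3: C=19, d=37 → on time
  J4: C=30, d=20 → TARDY
  J5: C=35, d=43 → on time
  J6: C=39, d=28 → TARDY
Tardy jobs: J4, J6
Count = 2


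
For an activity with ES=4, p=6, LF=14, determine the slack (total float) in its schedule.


EF = ES + duration = 4 + 6 = 10
LS = LF - duration = 14 - 6 = 8
Total Float = LF - EF = 14 - 10
(or LS - ES = 8 - 4)
= 4


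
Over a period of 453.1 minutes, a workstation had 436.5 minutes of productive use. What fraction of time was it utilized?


Utilization = busy / total × 100
= 436.5 / 453.1 × 100
= 96.3%


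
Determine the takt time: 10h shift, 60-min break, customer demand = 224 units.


Available = 10×60 - 60 = 540 min
Takt time = 540 / 224
= 2.41 min/unit


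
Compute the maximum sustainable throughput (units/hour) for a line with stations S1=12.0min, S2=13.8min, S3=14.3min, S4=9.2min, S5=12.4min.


Bottleneck = longest station time
Station times: [12.0, 13.8, 14.3, 9.2, 12.4]
Max = 14.3 min
Rate = 60 / 14.3
= 4.20 units/hour (bottleneck: 14.3min)


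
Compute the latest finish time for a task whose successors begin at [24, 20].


LF = min of all successor start times
Successors start at: [24, 20]
LF = min(24, 20)
= 20


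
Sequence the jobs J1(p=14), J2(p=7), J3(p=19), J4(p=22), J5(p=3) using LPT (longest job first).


LPT: sort by longest processing time first
  J4: p=22
  J3: p=19
  J1: p=14
  J2: p=7
  J5: p=3
Order: J4 → J3 → J1 → J2 → J5


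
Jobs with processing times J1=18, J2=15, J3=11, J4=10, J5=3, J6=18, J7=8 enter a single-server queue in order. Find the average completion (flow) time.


Completion times:
  J1: completes at 18
  J2: completes at 33
  J3: completes at 44
  J4: completes at 54
  J5: completes at 57
  J6: completes at 75
  J7: completes at 83
Sum = 364
Average = 364/7
= 52.00


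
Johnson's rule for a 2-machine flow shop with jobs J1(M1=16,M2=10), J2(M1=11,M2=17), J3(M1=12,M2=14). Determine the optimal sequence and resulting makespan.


Johnson's rule:
Group 1 (M1≤M2, sort by M1): ['J2', 'J3']
Group 2 (M1>M2, sort desc M2): ['J1']
Sequence: J2 → J3 → J1
Makespan calculation:
  J2: M1 done=11, M2 done=28
  J3: M1 done=23, M2 done=42
  J1: M1 done=39, M2 done=52
= Sequence: J2 → J3 → J1, Makespan: 52
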